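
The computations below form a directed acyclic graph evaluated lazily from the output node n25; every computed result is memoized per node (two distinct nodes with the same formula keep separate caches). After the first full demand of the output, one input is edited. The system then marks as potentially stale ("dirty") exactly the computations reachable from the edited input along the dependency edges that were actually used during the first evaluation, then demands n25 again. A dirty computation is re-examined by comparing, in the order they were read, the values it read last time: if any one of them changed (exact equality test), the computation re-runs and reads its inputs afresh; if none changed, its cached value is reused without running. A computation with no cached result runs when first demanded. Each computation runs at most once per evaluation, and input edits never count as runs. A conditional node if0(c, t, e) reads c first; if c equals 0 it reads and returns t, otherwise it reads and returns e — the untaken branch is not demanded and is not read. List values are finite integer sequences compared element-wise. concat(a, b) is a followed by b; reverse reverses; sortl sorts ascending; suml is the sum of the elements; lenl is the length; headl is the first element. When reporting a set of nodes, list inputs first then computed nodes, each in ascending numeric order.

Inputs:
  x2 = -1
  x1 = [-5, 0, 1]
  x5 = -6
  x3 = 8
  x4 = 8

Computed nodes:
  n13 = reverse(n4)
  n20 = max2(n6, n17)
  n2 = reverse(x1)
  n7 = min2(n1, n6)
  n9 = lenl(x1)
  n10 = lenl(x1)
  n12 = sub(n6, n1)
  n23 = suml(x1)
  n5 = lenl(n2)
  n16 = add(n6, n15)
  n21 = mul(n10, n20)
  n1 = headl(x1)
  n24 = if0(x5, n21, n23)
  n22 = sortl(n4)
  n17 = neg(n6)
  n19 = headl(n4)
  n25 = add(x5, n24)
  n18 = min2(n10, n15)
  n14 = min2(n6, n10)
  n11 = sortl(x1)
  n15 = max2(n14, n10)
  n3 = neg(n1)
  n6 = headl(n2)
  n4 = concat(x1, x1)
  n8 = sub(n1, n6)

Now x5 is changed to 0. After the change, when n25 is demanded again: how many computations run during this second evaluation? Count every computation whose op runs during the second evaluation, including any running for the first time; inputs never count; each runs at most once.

8 computations run: n2, n6, n10, n17, n20, n21, n24, n25.
Note the branch switch — n2, n6, n10, n17, n20, n21 had no cache and run now for the first time.

First demand of the output computes:
  n23 = suml([-5, 0, 1]) = -4
  n24 = if0(x5=-6 -> else branch n23) = -4
  n25 = add(-6, -4) = -10

After the edit, cleaning proceeds:
  n2: had never run; runs now, result [1, 0, -5].
  n6: had never run; runs now, result 1.
  n10: had never run; runs now, result 3.
  n17: had never run; runs now, result -1.
  n20: had never run; runs now, result 1.
  n21: had never run; runs now, result 3.
  n24: a read changed (x5 -6->0) — executes, giving 3.
  n25: a read changed (x5 -6->0; n24 -4->3) — executes, giving 3.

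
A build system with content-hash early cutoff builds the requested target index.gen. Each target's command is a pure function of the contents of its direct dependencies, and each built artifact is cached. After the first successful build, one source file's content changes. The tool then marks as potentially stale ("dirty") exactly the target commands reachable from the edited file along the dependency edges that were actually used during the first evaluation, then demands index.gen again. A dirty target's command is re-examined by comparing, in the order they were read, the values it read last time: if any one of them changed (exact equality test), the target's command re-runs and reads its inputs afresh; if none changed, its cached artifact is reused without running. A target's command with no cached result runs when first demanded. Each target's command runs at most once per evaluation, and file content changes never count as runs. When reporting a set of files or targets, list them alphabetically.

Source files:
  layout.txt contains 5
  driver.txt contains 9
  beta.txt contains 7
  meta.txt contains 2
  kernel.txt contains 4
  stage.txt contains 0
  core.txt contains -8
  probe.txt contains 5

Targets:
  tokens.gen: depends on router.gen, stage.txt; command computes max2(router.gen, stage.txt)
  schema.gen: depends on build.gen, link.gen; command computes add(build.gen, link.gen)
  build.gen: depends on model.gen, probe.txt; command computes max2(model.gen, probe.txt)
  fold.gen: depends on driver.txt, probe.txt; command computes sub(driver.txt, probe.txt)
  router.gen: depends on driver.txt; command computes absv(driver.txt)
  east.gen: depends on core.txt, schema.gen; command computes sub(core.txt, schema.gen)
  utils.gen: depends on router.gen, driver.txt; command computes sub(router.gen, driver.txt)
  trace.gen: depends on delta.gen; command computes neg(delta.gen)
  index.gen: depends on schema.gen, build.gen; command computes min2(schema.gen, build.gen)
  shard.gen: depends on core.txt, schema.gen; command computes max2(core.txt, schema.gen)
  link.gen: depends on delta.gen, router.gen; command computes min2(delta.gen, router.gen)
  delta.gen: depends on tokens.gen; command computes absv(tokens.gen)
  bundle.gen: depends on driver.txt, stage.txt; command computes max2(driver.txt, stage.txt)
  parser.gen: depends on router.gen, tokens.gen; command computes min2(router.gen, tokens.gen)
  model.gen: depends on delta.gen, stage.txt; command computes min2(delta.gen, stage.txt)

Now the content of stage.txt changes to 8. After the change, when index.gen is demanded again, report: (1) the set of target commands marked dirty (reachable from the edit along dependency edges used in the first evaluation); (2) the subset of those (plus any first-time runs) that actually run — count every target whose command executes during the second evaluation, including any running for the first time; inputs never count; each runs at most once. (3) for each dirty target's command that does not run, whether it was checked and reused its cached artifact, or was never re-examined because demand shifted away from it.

Marked dirty: build.gen, delta.gen, index.gen, link.gen, model.gen, schema.gen, tokens.gen.
Target commands that run: build.gen, index.gen, model.gen, schema.gen, tokens.gen — 5 in total.
Checked but reused from cache: delta.gen, link.gen.
Key observation: the cutoff stops propagation at delta.gen — its inputs' values are unchanged, so it reuses its cache.

First evaluation (everything demanded from the output):
  router.gen = absv(9) = 9
  tokens.gen = max2(9, 0) = 9
  delta.gen = absv(9) = 9
  link.gen = min2(9, 9) = 9
  model.gen = min2(9, 0) = 0
  build.gen = max2(0, 5) = 5
  schema.gen = add(5, 9) = 14
  index.gen = min2(14, 5) = 5

Propagation after the edit:
  tokens.gen: runs — stage.txt 0->8; result 9 (same value as before).
  delta.gen: checked — values it read are unchanged (tokens.gen unchanged); reused cached 9 without running.
  link.gen: checked — values it read are unchanged (delta.gen unchanged, router.gen unchanged); reused cached 9 without running.
  model.gen: runs — stage.txt 0->8; result 8.
  build.gen: runs — model.gen 0->8; result 8.
  schema.gen: runs — build.gen 5->8; result 17.
  index.gen: runs — schema.gen 14->17; build.gen 5->8; result 8.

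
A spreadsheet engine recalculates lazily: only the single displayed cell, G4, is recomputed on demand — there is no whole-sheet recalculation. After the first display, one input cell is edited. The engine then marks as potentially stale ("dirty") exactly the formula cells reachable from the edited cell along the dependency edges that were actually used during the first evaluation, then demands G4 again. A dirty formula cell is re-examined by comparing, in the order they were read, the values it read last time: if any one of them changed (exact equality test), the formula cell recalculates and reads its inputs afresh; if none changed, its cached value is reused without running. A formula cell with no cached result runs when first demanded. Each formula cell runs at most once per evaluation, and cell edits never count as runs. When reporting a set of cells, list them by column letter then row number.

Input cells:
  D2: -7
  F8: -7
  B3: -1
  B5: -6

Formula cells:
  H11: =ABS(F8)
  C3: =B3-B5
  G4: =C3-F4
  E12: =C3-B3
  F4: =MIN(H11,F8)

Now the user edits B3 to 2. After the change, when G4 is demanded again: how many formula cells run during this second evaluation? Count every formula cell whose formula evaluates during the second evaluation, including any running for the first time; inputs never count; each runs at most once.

Formula cells that run: C3, G4 — 2 in total.

First evaluation (everything demanded from the output):
  C3 = -1 - -6 = 5
  H11 = ABS(-7) = 7
  F4 = MIN(7, -7) = -7
  G4 = 5 - -7 = 12

Propagation after the edit:
  C3: runs — B3 -1->2; result 8.
  G4: runs — C3 5->8; result 15.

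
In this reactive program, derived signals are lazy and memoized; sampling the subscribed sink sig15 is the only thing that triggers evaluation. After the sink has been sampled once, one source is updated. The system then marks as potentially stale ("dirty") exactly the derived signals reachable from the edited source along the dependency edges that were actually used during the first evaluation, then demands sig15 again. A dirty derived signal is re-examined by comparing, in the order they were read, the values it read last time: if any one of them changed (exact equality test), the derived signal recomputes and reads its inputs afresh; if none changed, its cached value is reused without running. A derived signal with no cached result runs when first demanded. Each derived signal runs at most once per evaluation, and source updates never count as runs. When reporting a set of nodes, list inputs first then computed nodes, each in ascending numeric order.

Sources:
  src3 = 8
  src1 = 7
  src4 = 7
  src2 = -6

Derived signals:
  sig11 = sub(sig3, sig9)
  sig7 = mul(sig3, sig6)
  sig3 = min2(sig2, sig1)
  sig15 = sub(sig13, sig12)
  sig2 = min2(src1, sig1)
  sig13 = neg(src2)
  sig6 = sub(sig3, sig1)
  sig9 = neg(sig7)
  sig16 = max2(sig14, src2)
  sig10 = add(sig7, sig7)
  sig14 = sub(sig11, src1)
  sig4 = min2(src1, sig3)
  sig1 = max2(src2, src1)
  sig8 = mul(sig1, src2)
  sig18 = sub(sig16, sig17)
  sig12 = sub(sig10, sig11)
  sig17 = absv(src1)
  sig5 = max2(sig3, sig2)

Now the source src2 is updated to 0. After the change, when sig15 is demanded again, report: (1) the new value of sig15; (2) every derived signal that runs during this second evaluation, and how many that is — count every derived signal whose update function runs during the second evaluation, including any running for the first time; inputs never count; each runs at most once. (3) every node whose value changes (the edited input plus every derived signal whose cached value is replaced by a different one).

Demanding sig15 again yields 7.
3 derived signals run: sig1, sig13, sig15.
The nodes whose values change: src2, sig13, sig15.
Note where the cutoff bites: sig2 is checked, finds nothing changed, and keeps its cache.

First demand of the output computes:
  sig1 = max2(-6, 7) = 7
  sig2 = min2(7, 7) = 7
  sig3 = min2(7, 7) = 7
  sig6 = sub(7, 7) = 0
  sig7 = mul(7, 0) = 0
  sig9 = neg(0) = 0
  sig10 = add(0, 0) = 0
  sig11 = sub(7, 0) = 7
  sig12 = sub(0, 7) = -7
  sig13 = neg(-6) = 6
  sig15 = sub(6, -7) = 13

After the edit, cleaning proceeds:
  sig1: a read changed (src2 -6->0) — executes, giving 7 — identical to its old value.
  sig2: dirty, but its reads are unchanged (src1 unchanged, sig1 unchanged); cached 7 stands.
  sig3: dirty, but its reads are unchanged (sig2 unchanged, sig1 unchanged); cached 7 stands.
  sig6: dirty, but its reads are unchanged (sig3 unchanged, sig1 unchanged); cached 0 stands.
  sig7: dirty, but its reads are unchanged (sig3 unchanged, sig6 unchanged); cached 0 stands.
  sig9: dirty, but its reads are unchanged (sig7 unchanged); cached 0 stands.
  sig10: dirty, but its reads are unchanged (sig7 unchanged, sig7 unchanged); cached 0 stands.
  sig11: dirty, but its reads are unchanged (sig3 unchanged, sig9 unchanged); cached 7 stands.
  sig12: dirty, but its reads are unchanged (sig10 unchanged, sig11 unchanged); cached -7 stands.
  sig13: a read changed (src2 -6->0) — executes, giving 0.
  sig15: a read changed (sig13 6->0) — executes, giving 7.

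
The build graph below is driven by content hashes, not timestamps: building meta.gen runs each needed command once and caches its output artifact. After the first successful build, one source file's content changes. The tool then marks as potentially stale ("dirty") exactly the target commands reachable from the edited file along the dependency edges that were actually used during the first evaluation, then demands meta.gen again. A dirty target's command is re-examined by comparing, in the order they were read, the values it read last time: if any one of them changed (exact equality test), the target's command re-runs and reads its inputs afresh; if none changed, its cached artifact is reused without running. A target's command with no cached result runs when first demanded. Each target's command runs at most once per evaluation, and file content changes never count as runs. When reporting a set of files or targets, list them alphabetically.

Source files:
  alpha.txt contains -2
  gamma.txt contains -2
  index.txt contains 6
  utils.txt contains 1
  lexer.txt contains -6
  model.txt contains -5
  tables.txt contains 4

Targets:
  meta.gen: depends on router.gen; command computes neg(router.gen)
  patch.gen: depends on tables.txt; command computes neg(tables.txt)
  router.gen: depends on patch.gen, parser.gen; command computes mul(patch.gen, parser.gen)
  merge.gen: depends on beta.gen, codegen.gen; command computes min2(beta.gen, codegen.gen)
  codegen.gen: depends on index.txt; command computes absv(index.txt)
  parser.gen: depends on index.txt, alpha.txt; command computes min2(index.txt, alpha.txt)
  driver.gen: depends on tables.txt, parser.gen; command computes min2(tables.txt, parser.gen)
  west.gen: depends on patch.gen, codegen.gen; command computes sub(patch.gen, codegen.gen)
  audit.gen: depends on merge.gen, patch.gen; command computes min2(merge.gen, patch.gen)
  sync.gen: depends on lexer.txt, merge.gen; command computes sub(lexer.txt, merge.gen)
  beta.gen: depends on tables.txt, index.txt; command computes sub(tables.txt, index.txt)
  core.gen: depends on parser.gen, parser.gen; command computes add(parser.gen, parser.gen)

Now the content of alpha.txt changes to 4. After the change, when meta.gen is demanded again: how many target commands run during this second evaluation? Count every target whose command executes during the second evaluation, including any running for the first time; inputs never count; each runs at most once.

Run set: meta.gen, parser.gen, router.gen (3 run).

Initial pass — values computed on the first demand:
  parser.gen = min2(6, -2) = -2
  patch.gen = neg(4) = -4
  router.gen = mul(-4, -2) = 8
  meta.gen = neg(8) = -8

Second demand — change propagation:
  parser.gen: re-runs because alpha.txt -2->4; new result 4.
  router.gen: re-runs because parser.gen -2->4; new result -16.
  meta.gen: re-runs because router.gen 8->-16; new result 16.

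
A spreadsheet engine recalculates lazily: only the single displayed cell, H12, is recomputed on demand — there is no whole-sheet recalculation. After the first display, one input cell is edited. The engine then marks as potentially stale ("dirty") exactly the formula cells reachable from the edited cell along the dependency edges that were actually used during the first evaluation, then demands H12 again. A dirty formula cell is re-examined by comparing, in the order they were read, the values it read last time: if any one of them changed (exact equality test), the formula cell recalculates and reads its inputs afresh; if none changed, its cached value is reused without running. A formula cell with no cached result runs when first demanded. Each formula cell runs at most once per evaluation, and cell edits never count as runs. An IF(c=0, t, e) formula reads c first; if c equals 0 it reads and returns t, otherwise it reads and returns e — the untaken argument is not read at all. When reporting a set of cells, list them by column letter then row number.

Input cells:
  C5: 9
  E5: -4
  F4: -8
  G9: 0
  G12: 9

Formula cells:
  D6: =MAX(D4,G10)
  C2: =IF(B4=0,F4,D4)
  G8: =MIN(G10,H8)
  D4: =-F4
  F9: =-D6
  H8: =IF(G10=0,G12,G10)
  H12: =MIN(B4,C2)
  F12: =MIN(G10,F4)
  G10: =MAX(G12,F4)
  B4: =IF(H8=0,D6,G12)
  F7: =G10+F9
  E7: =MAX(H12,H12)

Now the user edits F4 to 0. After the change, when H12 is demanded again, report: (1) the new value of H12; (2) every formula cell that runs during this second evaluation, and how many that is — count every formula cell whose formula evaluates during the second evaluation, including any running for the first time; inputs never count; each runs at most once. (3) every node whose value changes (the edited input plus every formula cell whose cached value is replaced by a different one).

New value of H12: 0.
Formula cells that run: C2, D4, G10, H12 — 4 in total.
Values that change: C2, D4, F4, H12.
Key observation: the cutoff stops propagation at H8 — its inputs' values are unchanged, so it reuses its cache.

First evaluation (everything demanded from the output):
  D4 = -(-8) = 8
  G10 = MAX(9, -8) = 9
  H8 = IF(G10=0: G10=9 -> else branch G10) = 9
  B4 = IF(H8=0: H8=9 -> else branch G12) = 9
  C2 = IF(B4=0: B4=9 -> else branch D4) = 8
  H12 = MIN(9, 8) = 8

Propagation after the edit:
  D4: runs — F4 -8->0; result 0.
  G10: runs — F4 -8->0; result 9 (same value as before).
  H8: checked — values it read are unchanged (G10 unchanged, G10 unchanged); reused cached 9 without running.
  B4: checked — values it read are unchanged (H8 unchanged, G12 unchanged); reused cached 9 without running.
  C2: runs — D4 8->0; result 0.
  H12: runs — C2 8->0; result 0.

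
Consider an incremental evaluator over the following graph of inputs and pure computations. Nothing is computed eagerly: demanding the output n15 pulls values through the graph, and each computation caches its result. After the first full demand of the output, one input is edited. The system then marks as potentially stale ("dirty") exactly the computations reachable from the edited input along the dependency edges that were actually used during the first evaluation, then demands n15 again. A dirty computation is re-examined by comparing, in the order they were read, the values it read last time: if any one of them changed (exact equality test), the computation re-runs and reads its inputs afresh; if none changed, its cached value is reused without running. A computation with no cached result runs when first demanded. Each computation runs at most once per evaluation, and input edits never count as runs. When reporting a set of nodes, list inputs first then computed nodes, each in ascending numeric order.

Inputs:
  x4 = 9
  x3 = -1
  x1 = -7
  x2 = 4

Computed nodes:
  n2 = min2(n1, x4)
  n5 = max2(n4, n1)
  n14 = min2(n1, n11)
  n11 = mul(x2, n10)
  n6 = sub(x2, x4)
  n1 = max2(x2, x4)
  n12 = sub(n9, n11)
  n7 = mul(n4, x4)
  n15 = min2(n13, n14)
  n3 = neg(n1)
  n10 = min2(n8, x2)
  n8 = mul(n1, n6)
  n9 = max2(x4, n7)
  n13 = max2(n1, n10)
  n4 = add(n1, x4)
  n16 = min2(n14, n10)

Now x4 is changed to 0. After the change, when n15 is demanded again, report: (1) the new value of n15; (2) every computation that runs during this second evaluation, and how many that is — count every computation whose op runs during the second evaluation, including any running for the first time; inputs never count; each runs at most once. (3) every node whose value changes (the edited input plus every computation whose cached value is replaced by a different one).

n15 now evaluates to 4.
Run set: n1, n6, n8, n10, n11, n13, n14, n15 (8 run).
Changed values: x4, n1, n6, n8, n10, n11, n13, n14, n15.

Initial pass — values computed on the first demand:
  n1 = max2(4, 9) = 9
  n6 = sub(4, 9) = -5
  n8 = mul(9, -5) = -45
  n10 = min2(-45, 4) = -45
  n11 = mul(4, -45) = -180
  n13 = max2(9, -45) = 9
  n14 = min2(9, -180) = -180
  n15 = min2(9, -180) = -180

Second demand — change propagation:
  n1: re-runs because x4 9->0; new result 4.
  n6: re-runs because x4 9->0; new result 4.
  n8: re-runs because n1 9->4; n6 -5->4; new result 16.
  n10: re-runs because n8 -45->16; new result 4.
  n11: re-runs because n10 -45->4; new result 16.
  n13: re-runs because n1 9->4; n10 -45->4; new result 4.
  n14: re-runs because n1 9->4; n11 -180->16; new result 4.
  n15: re-runs because n13 9->4; n14 -180->4; new result 4.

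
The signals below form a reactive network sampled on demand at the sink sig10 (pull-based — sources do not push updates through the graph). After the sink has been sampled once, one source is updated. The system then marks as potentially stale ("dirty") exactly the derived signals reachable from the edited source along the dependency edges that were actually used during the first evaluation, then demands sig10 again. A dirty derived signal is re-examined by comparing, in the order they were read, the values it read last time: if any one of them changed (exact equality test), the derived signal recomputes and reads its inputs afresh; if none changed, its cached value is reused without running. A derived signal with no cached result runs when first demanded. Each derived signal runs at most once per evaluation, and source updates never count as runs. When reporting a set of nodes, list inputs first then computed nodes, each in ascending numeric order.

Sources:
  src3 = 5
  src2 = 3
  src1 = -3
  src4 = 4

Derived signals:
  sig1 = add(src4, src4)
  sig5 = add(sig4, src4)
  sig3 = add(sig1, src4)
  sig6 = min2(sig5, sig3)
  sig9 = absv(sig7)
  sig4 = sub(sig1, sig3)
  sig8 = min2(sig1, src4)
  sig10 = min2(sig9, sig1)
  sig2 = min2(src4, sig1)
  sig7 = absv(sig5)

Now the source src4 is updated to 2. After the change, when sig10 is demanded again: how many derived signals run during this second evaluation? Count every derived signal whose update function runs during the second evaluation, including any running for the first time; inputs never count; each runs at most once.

Run set: sig1, sig3, sig4, sig5, sig10 (5 run).
The important point: at sig7 every value read last time is unchanged, so the dirty flag clears without a run.

Initial pass — values computed on the first demand:
  sig1 = add(4, 4) = 8
  sig3 = add(8, 4) = 12
  sig4 = sub(8, 12) = -4
  sig5 = add(-4, 4) = 0
  sig7 = absv(0) = 0
  sig9 = absv(0) = 0
  sig10 = min2(0, 8) = 0

Second demand — change propagation:
  sig1: re-runs because src4 4->2; src4 4->2; new result 4.
  sig3: re-runs because sig1 8->4; src4 4->2; new result 6.
  sig4: re-runs because sig1 8->4; sig3 12->6; new result -2.
  sig5: re-runs because sig4 -4->-2; src4 4->2; new result 0 (unchanged).
  sig7: re-examined; everything it read last time is the same (sig5 unchanged) — cache 0 kept, no run.
  sig9: re-examined; everything it read last time is the same (sig7 unchanged) — cache 0 kept, no run.
  sig10: re-runs because sig1 8->4; new result 0 (unchanged).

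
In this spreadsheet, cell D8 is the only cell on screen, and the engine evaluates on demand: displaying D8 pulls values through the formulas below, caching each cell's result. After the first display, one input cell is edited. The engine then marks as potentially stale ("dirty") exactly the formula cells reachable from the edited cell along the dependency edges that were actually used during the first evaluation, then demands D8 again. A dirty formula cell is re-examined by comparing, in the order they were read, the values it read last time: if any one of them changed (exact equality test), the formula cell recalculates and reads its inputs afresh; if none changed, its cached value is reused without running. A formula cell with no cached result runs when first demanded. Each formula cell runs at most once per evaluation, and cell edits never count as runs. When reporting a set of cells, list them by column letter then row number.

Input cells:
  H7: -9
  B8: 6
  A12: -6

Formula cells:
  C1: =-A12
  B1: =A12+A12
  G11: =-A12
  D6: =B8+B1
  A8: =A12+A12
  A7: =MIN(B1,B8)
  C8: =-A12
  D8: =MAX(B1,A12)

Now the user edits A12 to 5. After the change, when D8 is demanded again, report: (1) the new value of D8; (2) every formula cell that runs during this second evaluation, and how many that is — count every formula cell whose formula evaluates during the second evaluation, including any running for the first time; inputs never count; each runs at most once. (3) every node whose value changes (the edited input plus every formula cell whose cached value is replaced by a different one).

Initial pass — values computed on the first demand:
  B1 = -6 + -6 = -12
  D8 = MAX(-12, -6) = -6

Second demand — change propagation:
  B1: re-runs because A12 -6->5; A12 -6->5; new result 10.
  D8: re-runs because B1 -12->10; A12 -6->5; new result 10.

D8 now evaluates to 10.
Run set: B1, D8 (2 run).
Changed values: A12, B1, D8.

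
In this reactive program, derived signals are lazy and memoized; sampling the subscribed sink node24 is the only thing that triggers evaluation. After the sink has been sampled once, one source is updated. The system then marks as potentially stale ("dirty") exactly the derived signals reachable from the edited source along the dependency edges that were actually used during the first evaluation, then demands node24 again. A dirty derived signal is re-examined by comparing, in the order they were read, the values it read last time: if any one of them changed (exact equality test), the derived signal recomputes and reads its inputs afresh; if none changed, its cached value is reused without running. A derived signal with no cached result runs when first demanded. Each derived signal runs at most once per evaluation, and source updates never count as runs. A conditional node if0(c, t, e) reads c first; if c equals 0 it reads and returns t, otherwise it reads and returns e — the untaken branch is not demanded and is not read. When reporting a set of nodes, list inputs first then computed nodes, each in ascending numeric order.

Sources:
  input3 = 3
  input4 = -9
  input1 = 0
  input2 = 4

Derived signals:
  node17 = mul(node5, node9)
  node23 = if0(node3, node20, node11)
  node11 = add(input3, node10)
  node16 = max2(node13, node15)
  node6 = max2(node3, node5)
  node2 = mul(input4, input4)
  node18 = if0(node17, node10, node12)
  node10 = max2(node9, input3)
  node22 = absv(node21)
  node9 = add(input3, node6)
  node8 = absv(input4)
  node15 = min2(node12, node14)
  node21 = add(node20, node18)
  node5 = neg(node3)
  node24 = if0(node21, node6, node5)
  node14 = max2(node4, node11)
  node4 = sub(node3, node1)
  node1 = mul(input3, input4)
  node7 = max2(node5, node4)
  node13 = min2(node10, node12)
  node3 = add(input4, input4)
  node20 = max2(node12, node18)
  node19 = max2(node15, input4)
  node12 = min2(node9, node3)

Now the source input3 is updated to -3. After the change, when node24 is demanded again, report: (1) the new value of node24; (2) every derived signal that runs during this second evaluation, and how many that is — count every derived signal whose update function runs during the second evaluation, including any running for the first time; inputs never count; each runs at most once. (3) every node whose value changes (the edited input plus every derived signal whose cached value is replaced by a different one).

First demand of the output computes:
  node3 = add(-9, -9) = -18
  node5 = neg(-18) = 18
  node6 = max2(-18, 18) = 18
  node9 = add(3, 18) = 21
  node12 = min2(21, -18) = -18
  node17 = mul(18, 21) = 378
  node18 = if0(node17=378 -> else branch node12) = -18
  node20 = max2(-18, -18) = -18
  node21 = add(-18, -18) = -36
  node24 = if0(node21=-36 -> else branch node5) = 18

After the edit, cleaning proceeds:
  node9: a read changed (input3 3->-3) — executes, giving 15.
  node12: a read changed (node9 21->15) — executes, giving -18 — identical to its old value.
  node17: a read changed (node9 21->15) — executes, giving 270.
  node18: a read changed (node17 378->270) — executes, giving -18 — identical to its old value.
  node20: dirty, but its reads are unchanged (node12 unchanged, node18 unchanged); cached -18 stands.
  node21: dirty, but its reads are unchanged (node20 unchanged, node18 unchanged); cached -36 stands.
  node24: dirty, but its reads are unchanged (node21 unchanged, node5 unchanged); cached 18 stands.

Note where the cutoff bites: node20 is checked, finds nothing changed, and keeps its cache.

Demanding node24 again yields 18.
4 derived signals run: node9, node12, node17, node18.
The nodes whose values change: input3, node9, node17.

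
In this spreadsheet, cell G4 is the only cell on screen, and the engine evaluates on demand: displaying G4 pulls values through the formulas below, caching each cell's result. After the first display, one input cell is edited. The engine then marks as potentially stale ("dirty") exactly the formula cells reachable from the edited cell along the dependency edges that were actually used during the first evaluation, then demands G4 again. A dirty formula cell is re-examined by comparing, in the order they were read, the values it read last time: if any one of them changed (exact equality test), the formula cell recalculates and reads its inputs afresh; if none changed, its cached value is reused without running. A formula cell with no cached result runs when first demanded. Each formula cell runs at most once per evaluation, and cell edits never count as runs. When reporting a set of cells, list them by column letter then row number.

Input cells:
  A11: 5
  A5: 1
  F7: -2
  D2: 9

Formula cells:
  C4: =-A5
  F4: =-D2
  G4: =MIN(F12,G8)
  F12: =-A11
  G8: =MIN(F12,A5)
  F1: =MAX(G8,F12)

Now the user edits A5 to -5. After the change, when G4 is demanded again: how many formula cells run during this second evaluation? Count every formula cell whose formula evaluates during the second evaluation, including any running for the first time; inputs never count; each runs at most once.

Run set: G8 (1 run).
The important point: G8 recomputes to an identical value, and the output ends up unchanged.

Initial pass — values computed on the first demand:
  F12 = -(5) = -5
  G8 = MIN(-5, 1) = -5
  G4 = MIN(-5, -5) = -5

Second demand — change propagation:
  G8: re-runs because A5 1->-5; new result -5 (unchanged).
  G4: re-examined; everything it read last time is the same (F12 unchanged, G8 unchanged) — cache -5 kept, no run.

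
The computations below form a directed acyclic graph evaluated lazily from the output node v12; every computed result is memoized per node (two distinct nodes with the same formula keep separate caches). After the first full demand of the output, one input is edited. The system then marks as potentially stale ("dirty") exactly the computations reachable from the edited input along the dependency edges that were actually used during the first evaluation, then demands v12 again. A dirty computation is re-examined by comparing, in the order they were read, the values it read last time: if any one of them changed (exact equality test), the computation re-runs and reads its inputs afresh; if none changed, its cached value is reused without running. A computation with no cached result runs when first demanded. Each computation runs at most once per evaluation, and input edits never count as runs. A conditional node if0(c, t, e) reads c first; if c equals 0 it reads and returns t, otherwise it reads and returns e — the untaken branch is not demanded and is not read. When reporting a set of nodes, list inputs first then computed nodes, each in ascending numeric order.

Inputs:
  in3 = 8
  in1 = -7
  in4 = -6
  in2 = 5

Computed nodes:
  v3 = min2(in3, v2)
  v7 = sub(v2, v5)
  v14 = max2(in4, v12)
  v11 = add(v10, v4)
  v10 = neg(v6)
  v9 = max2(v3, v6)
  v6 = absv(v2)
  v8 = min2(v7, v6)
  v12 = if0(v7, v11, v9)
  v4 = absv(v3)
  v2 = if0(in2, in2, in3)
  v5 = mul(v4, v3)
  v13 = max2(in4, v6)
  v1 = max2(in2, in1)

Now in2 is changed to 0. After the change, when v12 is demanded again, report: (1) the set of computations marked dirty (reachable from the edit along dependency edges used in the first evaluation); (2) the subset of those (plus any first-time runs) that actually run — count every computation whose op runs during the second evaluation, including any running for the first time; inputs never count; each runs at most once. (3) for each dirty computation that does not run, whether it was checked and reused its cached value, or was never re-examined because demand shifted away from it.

First demand of the output computes:
  v2 = if0(in2=5 -> else branch in3) = 8
  v3 = min2(8, 8) = 8
  v4 = absv(8) = 8
  v5 = mul(8, 8) = 64
  v6 = absv(8) = 8
  v7 = sub(8, 64) = -56
  v9 = max2(8, 8) = 8
  v12 = if0(v7=-56 -> else branch v9) = 8

After the edit, cleaning proceeds:
  v2: a read changed (in2 5->0) — executes, giving 0.
  v3: a read changed (v2 8->0) — executes, giving 0.
  v4: a read changed (v3 8->0) — executes, giving 0.
  v5: a read changed (v4 8->0; v3 8->0) — executes, giving 0.
  v6: a read changed (v2 8->0) — executes, giving 0.
  v7: a read changed (v2 8->0; v5 64->0) — executes, giving 0.
  v9: stays stale; no demand reaches it after the flip.
  v10: had never run; runs now, result 0.
  v11: had never run; runs now, result 0.
  v12: a read changed (v7 -56->0) — executes, giving 0.

Note the branch switch — demand abandons v9, which is never re-examined.

The edit dirties: v2, v3, v4, v5, v6, v7, v9, v12.
9 computations run: v2, v3, v4, v5, v6, v7, v10, v11, v12.
Unvisited dirty nodes (no longer demanded): v9.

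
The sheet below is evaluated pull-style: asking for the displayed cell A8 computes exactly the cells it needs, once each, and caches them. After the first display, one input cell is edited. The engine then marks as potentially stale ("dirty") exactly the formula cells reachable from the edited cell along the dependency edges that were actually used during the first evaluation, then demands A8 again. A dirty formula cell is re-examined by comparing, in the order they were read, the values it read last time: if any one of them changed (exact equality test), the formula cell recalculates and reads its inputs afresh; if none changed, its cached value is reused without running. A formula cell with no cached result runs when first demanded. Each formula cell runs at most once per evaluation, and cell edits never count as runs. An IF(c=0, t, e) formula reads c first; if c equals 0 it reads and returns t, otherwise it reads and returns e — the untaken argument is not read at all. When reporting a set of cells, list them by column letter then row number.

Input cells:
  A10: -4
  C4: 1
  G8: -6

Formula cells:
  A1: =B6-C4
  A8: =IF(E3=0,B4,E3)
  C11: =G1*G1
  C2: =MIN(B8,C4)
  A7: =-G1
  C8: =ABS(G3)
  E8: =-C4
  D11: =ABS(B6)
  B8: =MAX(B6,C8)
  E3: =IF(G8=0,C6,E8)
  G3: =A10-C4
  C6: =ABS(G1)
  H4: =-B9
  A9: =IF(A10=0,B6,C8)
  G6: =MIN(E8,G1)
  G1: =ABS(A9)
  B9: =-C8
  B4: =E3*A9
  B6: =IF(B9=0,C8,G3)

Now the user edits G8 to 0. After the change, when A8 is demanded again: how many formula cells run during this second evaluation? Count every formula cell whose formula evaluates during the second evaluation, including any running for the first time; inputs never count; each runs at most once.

7 formula cells run: A8, A9, C6, C8, E3, G1, G3.
Note the branch switch — A9, C6, C8, G1, G3 had no cache and run now for the first time.

First demand of the output computes:
  E8 = -(1) = -1
  E3 = IF(G8=0: G8=-6 -> else branch E8) = -1
  A8 = IF(E3=0: E3=-1 -> else branch E3) = -1

After the edit, cleaning proceeds:
  G3: had never run; runs now, result -5.
  C8: had never run; runs now, result 5.
  A9: had never run; runs now, result 5.
  G1: had never run; runs now, result 5.
  C6: had never run; runs now, result 5.
  E3: a read changed (G8 -6->0) — executes, giving 5.
  A8: a read changed (E3 -1->5; E3 -1->5) — executes, giving 5.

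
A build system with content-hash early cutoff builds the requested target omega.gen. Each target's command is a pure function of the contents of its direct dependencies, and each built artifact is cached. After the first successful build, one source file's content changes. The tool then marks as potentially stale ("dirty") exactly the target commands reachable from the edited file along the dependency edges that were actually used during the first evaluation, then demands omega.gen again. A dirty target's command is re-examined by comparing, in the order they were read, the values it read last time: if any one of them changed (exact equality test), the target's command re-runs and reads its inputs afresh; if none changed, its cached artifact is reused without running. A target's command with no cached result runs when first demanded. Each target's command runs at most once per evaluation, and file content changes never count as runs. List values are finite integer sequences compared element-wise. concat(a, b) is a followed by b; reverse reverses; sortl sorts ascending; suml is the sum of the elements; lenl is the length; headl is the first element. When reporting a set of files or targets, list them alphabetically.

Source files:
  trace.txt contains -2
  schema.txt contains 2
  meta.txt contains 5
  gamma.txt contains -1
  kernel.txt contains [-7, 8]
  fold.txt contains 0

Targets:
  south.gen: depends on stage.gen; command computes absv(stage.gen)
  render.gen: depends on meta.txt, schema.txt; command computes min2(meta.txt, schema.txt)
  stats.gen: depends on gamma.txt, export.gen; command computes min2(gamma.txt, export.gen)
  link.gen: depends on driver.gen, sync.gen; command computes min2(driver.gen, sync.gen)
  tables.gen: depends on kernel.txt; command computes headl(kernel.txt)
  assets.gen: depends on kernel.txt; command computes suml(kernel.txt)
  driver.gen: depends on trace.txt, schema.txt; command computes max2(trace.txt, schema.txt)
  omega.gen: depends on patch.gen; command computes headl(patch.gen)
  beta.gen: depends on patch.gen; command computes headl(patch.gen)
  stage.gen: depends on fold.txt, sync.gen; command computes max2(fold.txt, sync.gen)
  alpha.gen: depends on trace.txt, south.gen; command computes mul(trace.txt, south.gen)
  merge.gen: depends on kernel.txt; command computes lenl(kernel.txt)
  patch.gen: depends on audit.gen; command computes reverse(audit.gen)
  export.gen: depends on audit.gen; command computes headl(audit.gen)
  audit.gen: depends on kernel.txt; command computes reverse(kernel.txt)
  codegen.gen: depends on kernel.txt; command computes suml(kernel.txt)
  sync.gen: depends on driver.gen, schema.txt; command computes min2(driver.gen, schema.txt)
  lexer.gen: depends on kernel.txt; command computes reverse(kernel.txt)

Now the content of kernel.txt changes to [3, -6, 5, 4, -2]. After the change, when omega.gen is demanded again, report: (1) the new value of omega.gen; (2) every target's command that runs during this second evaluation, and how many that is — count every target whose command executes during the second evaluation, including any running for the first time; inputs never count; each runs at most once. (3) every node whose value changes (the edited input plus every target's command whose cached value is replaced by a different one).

New value of omega.gen: 3.
Target commands that run: audit.gen, omega.gen, patch.gen — 3 in total.
Values that change: audit.gen, kernel.txt, omega.gen, patch.gen.

First evaluation (everything demanded from the output):
  audit.gen = reverse([-7, 8]) = [8, -7]
  patch.gen = reverse([8, -7]) = [-7, 8]
  omega.gen = headl([-7, 8]) = -7

Propagation after the edit:
  audit.gen: runs — kernel.txt [-7, 8]->[3, -6, 5, 4, -2]; result [-2, 4, 5, -6, 3].
  patch.gen: runs — audit.gen [8, -7]->[-2, 4, 5, -6, 3]; result [3, -6, 5, 4, -2].
  omega.gen: runs — patch.gen [-7, 8]->[3, -6, 5, 4, -2]; result 3.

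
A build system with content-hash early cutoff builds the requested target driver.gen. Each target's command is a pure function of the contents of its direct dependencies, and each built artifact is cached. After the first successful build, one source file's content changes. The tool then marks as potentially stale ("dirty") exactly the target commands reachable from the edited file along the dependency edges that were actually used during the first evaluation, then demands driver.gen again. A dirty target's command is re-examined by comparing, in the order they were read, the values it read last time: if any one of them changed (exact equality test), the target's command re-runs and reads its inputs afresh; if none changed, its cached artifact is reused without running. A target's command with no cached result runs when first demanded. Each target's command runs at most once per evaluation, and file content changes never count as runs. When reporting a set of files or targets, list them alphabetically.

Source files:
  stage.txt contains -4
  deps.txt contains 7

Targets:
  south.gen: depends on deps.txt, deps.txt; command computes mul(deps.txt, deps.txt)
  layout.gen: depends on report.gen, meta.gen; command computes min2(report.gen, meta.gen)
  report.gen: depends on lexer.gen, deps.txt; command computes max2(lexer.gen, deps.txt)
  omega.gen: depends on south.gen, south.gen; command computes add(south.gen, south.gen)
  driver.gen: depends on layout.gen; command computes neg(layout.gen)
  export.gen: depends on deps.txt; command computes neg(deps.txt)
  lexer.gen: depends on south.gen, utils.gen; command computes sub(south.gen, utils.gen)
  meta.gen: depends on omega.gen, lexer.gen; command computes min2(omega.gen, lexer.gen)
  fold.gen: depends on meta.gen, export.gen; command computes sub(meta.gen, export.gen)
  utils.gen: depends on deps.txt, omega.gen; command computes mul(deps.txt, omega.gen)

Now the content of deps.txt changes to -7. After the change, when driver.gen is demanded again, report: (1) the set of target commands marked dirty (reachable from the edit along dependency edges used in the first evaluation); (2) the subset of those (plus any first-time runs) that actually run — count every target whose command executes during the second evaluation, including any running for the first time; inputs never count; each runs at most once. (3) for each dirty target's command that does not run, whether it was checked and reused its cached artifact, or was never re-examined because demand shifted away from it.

Marked dirty: driver.gen, layout.gen, lexer.gen, meta.gen, omega.gen, report.gen, south.gen, utils.gen.
Target commands that run: driver.gen, layout.gen, lexer.gen, meta.gen, report.gen, south.gen, utils.gen — 7 in total.
Checked but reused from cache: omega.gen.
Key observation: the cutoff stops propagation at omega.gen — its inputs' values are unchanged, so it reuses its cache.

First evaluation (everything demanded from the output):
  south.gen = mul(7, 7) = 49
  omega.gen = add(49, 49) = 98
  utils.gen = mul(7, 98) = 686
  lexer.gen = sub(49, 686) = -637
  meta.gen = min2(98, -637) = -637
  report.gen = max2(-637, 7) = 7
  layout.gen = min2(7, -637) = -637
  driver.gen = neg(-637) = 637

Propagation after the edit:
  south.gen: runs — deps.txt 7->-7; deps.txt 7->-7; result 49 (same value as before).
  omega.gen: checked — values it read are unchanged (south.gen unchanged, south.gen unchanged); reused cached 98 without running.
  utils.gen: runs — deps.txt 7->-7; result -686.
  lexer.gen: runs — utils.gen 686->-686; result 735.
  meta.gen: runs — lexer.gen -637->735; result 98.
  report.gen: runs — lexer.gen -637->735; deps.txt 7->-7; result 735.
  layout.gen: runs — report.gen 7->735; meta.gen -637->98; result 98.
  driver.gen: runs — layout.gen -637->98; result -98.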